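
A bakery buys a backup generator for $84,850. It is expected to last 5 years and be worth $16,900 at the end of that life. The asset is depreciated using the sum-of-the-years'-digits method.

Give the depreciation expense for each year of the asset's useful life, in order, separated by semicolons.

Depreciable base = $84,850 − $16,900 = $67,950.
Sum of the years' digits = 5+4+3+2+1 = 15.
Year 1: $67,950 × 5/15 = $22,650. Book value $62,200.
Year 2: $67,950 × 4/15 = $18,120. Book value $44,080.
Year 3: $67,950 × 3/15 = $13,590. Book value $30,490.
Year 4: $67,950 × 2/15 = $9,060. Book value $21,430.
Year 5: $67,950 × 1/15 = $4,530. Book value $16,900.

$22,650; $18,120; $13,590; $9,060; $4,530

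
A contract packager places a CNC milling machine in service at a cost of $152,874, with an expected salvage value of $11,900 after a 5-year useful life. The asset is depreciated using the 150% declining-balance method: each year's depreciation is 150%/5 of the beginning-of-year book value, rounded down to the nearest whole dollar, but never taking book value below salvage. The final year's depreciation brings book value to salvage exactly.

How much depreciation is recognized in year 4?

$15,731

Depreciable base = $152,874 − $11,900 = $140,974.
Year 1: ⌊$152,874 × 150%/5⌋ = $45,862. Book value $107,012.
Year 2: ⌊$107,012 × 150%/5⌋ = $32,103. Book value $74,909.
Year 3: ⌊$74,909 × 150%/5⌋ = $22,472. Book value $52,437.
Year 4: ⌊$52,437 × 150%/5⌋ = $15,731. Book value $36,706.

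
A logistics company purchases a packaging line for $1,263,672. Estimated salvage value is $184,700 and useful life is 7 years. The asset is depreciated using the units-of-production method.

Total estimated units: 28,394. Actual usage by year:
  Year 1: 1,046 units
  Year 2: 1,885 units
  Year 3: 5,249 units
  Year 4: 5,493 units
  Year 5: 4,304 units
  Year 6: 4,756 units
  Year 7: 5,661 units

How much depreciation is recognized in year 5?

$163,552

Depreciable base = $1,263,672 − $184,700 = $1,078,972.
Rate = $1,078,972 / 28,394 units = $38 per unit.
Year 1: 1,046 × $38 = $39,748. Book value $1,223,924.
Year 2: 1,885 × $38 = $71,630. Book value $1,152,294.
Year 3: 5,249 × $38 = $199,462. Book value $952,832.
Year 4: 5,493 × $38 = $208,734. Book value $744,098.
Year 5: 4,304 × $38 = $163,552. Book value $580,546.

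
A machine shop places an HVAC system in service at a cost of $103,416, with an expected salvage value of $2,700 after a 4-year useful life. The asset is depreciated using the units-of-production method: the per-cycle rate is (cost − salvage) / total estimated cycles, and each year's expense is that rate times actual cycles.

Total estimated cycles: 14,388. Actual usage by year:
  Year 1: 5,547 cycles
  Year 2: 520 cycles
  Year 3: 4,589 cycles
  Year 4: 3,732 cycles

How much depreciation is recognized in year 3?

Depreciable base = $103,416 − $2,700 = $100,716.
Rate = $100,716 / 14,388 cycles = $7 per cycle.
Year 1: 5,547 × $7 = $38,829. Book value $64,587.
Year 2: 520 × $7 = $3,640. Book value $60,947.
Year 3: 4,589 × $7 = $32,123. Book value $28,824.

$32,123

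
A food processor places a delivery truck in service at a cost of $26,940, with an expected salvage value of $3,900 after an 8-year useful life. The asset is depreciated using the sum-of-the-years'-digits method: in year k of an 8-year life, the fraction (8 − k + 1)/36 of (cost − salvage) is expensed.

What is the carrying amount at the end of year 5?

Depreciable base = $26,940 − $3,900 = $23,040.
Sum of the years' digits = 8+7+6+5+4+3+2+1 = 36.
Year 1: $23,040 × 8/36 = $5,120. Book value $21,820.
Year 2: $23,040 × 7/36 = $4,480. Book value $17,340.
Year 3: $23,040 × 6/36 = $3,840. Book value $13,500.
Year 4: $23,040 × 5/36 = $3,200. Book value $10,300.
Year 5: $23,040 × 4/36 = $2,560. Book value $7,740.

$7,740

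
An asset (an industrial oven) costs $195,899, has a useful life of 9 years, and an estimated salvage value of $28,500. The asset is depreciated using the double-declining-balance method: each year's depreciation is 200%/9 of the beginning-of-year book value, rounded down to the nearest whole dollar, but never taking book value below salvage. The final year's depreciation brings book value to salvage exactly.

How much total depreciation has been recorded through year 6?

Depreciable base = $195,899 − $28,500 = $167,399.
Year 1: ⌊$195,899 × 200%/9⌋ = $43,533. Book value $152,366.
Year 2: ⌊$152,366 × 200%/9⌋ = $33,859. Book value $118,507.
Year 3: ⌊$118,507 × 200%/9⌋ = $26,334. Book value $92,173.
Year 4: ⌊$92,173 × 200%/9⌋ = $20,482. Book value $71,691.
Year 5: ⌊$71,691 × 200%/9⌋ = $15,931. Book value $55,760.
Year 6: ⌊$55,760 × 200%/9⌋ = $12,391. Book value $43,369.
Accumulated through year 6 = $195,899 − $43,369 = $152,530.

$152,530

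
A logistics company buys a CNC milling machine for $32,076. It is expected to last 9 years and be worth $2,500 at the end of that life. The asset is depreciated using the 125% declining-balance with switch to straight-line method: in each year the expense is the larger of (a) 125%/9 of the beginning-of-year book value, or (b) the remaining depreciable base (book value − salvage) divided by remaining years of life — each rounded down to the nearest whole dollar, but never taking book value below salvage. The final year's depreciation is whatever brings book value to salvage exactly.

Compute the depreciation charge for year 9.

Depreciable base = $32,076 − $2,500 = $29,576.
Year 1: DB = ⌊$32,076 × 125%/9⌋ = $4,455; SL = ⌊$29,576/9⌋ = $3,286 → take DB $4,455. Book value $27,621.
Year 2: DB = ⌊$27,621 × 125%/9⌋ = $3,836; SL = ⌊$25,121/8⌋ = $3,140 → take DB $3,836. Book value $23,785.
Year 3: DB = ⌊$23,785 × 125%/9⌋ = $3,303; SL = ⌊$21,285/7⌋ = $3,040 → take DB $3,303. Book value $20,482.
Year 4: DB = ⌊$20,482 × 125%/9⌋ = $2,844; SL = ⌊$17,982/6⌋ = $2,997 → take SL $2,997. Book value $17,485.
Year 5: DB = ⌊$17,485 × 125%/9⌋ = $2,428; SL = ⌊$14,985/5⌋ = $2,997 → take SL $2,997. Book value $14,488.
Year 6: DB = ⌊$14,488 × 125%/9⌋ = $2,012; SL = ⌊$11,988/4⌋ = $2,997 → take SL $2,997. Book value $11,491.
Year 7: DB = ⌊$11,491 × 125%/9⌋ = $1,595; SL = ⌊$8,991/3⌋ = $2,997 → take SL $2,997. Book value $8,494.
Year 8: DB = ⌊$8,494 × 125%/9⌋ = $1,179; SL = ⌊$5,994/2⌋ = $2,997 → take SL $2,997. Book value $5,497.
Year 9 (final): $5,497 − $2,500 = $2,997. Book value $2,500.

$2,997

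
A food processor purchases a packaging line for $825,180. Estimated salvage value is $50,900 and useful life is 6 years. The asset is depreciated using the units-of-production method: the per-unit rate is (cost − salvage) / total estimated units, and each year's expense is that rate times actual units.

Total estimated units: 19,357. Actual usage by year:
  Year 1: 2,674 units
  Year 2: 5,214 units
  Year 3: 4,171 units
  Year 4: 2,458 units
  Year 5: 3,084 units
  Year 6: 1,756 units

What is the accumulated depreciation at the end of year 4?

$580,680

Depreciable base = $825,180 − $50,900 = $774,280.
Rate = $774,280 / 19,357 units = $40 per unit.
Year 1: 2,674 × $40 = $106,960. Book value $718,220.
Year 2: 5,214 × $40 = $208,560. Book value $509,660.
Year 3: 4,171 × $40 = $166,840. Book value $342,820.
Year 4: 2,458 × $40 = $98,320. Book value $244,500.
Accumulated through year 4 = $825,180 − $244,500 = $580,680.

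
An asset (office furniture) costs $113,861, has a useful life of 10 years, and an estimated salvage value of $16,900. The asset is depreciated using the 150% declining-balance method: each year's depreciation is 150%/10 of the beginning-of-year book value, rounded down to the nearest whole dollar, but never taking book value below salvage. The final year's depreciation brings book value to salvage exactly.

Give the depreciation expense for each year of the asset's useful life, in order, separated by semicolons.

$17,079; $14,517; $12,339; $10,488; $8,915; $7,578; $6,441; $5,475; $4,654; $9,475

Depreciable base = $113,861 − $16,900 = $96,961.
Year 1: ⌊$113,861 × 150%/10⌋ = $17,079. Book value $96,782.
Year 2: ⌊$96,782 × 150%/10⌋ = $14,517. Book value $82,265.
Year 3: ⌊$82,265 × 150%/10⌋ = $12,339. Book value $69,926.
Year 4: ⌊$69,926 × 150%/10⌋ = $10,488. Book value $59,438.
Year 5: ⌊$59,438 × 150%/10⌋ = $8,915. Book value $50,523.
Year 6: ⌊$50,523 × 150%/10⌋ = $7,578. Book value $42,945.
Year 7: ⌊$42,945 × 150%/10⌋ = $6,441. Book value $36,504.
Year 8: ⌊$36,504 × 150%/10⌋ = $5,475. Book value $31,029.
Year 9: ⌊$31,029 × 150%/10⌋ = $4,654. Book value $26,375.
Year 10 (final): $26,375 − $16,900 = $9,475. Book value $16,900.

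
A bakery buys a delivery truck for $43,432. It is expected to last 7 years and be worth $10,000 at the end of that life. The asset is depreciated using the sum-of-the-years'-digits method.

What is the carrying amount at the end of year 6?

Depreciable base = $43,432 − $10,000 = $33,432.
Sum of the years' digits = 7+6+5+4+3+2+1 = 28.
Year 1: $33,432 × 7/28 = $8,358. Book value $35,074.
Year 2: $33,432 × 6/28 = $7,164. Book value $27,910.
Year 3: $33,432 × 5/28 = $5,970. Book value $21,940.
Year 4: $33,432 × 4/28 = $4,776. Book value $17,164.
Year 5: $33,432 × 3/28 = $3,582. Book value $13,582.
Year 6: $33,432 × 2/28 = $2,388. Book value $11,194.

$11,194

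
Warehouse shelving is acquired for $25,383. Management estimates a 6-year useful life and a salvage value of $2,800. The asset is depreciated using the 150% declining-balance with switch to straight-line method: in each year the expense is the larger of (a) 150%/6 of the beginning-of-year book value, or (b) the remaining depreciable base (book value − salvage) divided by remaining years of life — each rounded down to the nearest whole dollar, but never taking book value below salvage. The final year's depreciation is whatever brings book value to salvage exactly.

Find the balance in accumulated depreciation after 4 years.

$17,350

Depreciable base = $25,383 − $2,800 = $22,583.
Year 1: DB = ⌊$25,383 × 150%/6⌋ = $6,345; SL = ⌊$22,583/6⌋ = $3,763 → take DB $6,345. Book value $19,038.
Year 2: DB = ⌊$19,038 × 150%/6⌋ = $4,759; SL = ⌊$16,238/5⌋ = $3,247 → take DB $4,759. Book value $14,279.
Year 3: DB = ⌊$14,279 × 150%/6⌋ = $3,569; SL = ⌊$11,479/4⌋ = $2,869 → take DB $3,569. Book value $10,710.
Year 4: DB = ⌊$10,710 × 150%/6⌋ = $2,677; SL = ⌊$7,910/3⌋ = $2,636 → take DB $2,677. Book value $8,033.
Accumulated through year 4 = $25,383 − $8,033 = $17,350.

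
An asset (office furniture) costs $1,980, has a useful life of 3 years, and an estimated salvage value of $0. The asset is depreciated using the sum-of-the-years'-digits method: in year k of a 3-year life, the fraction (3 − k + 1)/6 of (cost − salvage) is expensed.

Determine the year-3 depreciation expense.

$330

Depreciable base = $1,980 − $0 = $1,980.
Sum of the years' digits = 3+2+1 = 6.
Year 1: $1,980 × 3/6 = $990. Book value $990.
Year 2: $1,980 × 2/6 = $660. Book value $330.
Year 3: $1,980 × 1/6 = $330. Book value $0.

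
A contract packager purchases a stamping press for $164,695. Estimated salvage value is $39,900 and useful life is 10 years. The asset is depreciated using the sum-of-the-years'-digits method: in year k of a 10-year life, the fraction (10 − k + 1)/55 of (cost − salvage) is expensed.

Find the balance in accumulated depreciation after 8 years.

Depreciable base = $164,695 − $39,900 = $124,795.
Sum of the years' digits = 10+9+8+7+6+5+4+3+2+1 = 55.
Year 1: $124,795 × 10/55 = $22,690. Book value $142,005.
Year 2: $124,795 × 9/55 = $20,421. Book value $121,584.
Year 3: $124,795 × 8/55 = $18,152. Book value $103,432.
Year 4: $124,795 × 7/55 = $15,883. Book value $87,549.
Year 5: $124,795 × 6/55 = $13,614. Book value $73,935.
Year 6: $124,795 × 5/55 = $11,345. Book value $62,590.
Year 7: $124,795 × 4/55 = $9,076. Book value $53,514.
Year 8: $124,795 × 3/55 = $6,807. Book value $46,707.
Accumulated through year 8 = $164,695 − $46,707 = $117,988.

$117,988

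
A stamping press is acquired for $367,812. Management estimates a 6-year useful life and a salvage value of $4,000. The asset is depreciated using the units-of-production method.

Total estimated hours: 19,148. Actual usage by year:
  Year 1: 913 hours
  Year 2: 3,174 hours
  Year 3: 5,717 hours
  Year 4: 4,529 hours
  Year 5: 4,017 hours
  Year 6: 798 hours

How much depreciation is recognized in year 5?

$76,323

Depreciable base = $367,812 − $4,000 = $363,812.
Rate = $363,812 / 19,148 hours = $19 per hour.
Year 1: 913 × $19 = $17,347. Book value $350,465.
Year 2: 3,174 × $19 = $60,306. Book value $290,159.
Year 3: 5,717 × $19 = $108,623. Book value $181,536.
Year 4: 4,529 × $19 = $86,051. Book value $95,485.
Year 5: 4,017 × $19 = $76,323. Book value $19,162.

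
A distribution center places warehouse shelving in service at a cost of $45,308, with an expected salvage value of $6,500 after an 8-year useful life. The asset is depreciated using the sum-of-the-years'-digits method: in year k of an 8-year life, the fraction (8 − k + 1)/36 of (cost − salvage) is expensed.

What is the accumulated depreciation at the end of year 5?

$32,340

Depreciable base = $45,308 − $6,500 = $38,808.
Sum of the years' digits = 8+7+6+5+4+3+2+1 = 36.
Year 1: $38,808 × 8/36 = $8,624. Book value $36,684.
Year 2: $38,808 × 7/36 = $7,546. Book value $29,138.
Year 3: $38,808 × 6/36 = $6,468. Book value $22,670.
Year 4: $38,808 × 5/36 = $5,390. Book value $17,280.
Year 5: $38,808 × 4/36 = $4,312. Book value $12,968.
Accumulated through year 5 = $45,308 − $12,968 = $32,340.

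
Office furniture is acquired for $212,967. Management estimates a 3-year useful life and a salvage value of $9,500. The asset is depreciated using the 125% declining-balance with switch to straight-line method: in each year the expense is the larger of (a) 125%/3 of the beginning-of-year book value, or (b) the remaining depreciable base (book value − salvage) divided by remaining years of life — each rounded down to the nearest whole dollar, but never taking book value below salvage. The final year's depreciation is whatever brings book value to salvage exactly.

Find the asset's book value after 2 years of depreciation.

Depreciable base = $212,967 − $9,500 = $203,467.
Year 1: DB = ⌊$212,967 × 125%/3⌋ = $88,736; SL = ⌊$203,467/3⌋ = $67,822 → take DB $88,736. Book value $124,231.
Year 2: DB = ⌊$124,231 × 125%/3⌋ = $51,762; SL = ⌊$114,731/2⌋ = $57,365 → take SL $57,365. Book value $66,866.

$66,866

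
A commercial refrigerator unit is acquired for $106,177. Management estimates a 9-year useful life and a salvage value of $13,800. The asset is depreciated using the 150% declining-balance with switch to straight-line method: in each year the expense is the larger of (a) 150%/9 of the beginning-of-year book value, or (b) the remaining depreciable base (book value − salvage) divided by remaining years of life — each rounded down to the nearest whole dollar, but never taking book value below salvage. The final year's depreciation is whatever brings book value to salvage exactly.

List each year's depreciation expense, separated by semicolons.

$17,696; $14,746; $12,289; $10,241; $8,534; $7,217; $7,218; $7,218; $7,218

Depreciable base = $106,177 − $13,800 = $92,377.
Year 1: DB = ⌊$106,177 × 150%/9⌋ = $17,696; SL = ⌊$92,377/9⌋ = $10,264 → take DB $17,696. Book value $88,481.
Year 2: DB = ⌊$88,481 × 150%/9⌋ = $14,746; SL = ⌊$74,681/8⌋ = $9,335 → take DB $14,746. Book value $73,735.
Year 3: DB = ⌊$73,735 × 150%/9⌋ = $12,289; SL = ⌊$59,935/7⌋ = $8,562 → take DB $12,289. Book value $61,446.
Year 4: DB = ⌊$61,446 × 150%/9⌋ = $10,241; SL = ⌊$47,646/6⌋ = $7,941 → take DB $10,241. Book value $51,205.
Year 5: DB = ⌊$51,205 × 150%/9⌋ = $8,534; SL = ⌊$37,405/5⌋ = $7,481 → take DB $8,534. Book value $42,671.
Year 6: DB = ⌊$42,671 × 150%/9⌋ = $7,111; SL = ⌊$28,871/4⌋ = $7,217 → take SL $7,217. Book value $35,454.
Year 7: DB = ⌊$35,454 × 150%/9⌋ = $5,909; SL = ⌊$21,654/3⌋ = $7,218 → take SL $7,218. Book value $28,236.
Year 8: DB = ⌊$28,236 × 150%/9⌋ = $4,706; SL = ⌊$14,436/2⌋ = $7,218 → take SL $7,218. Book value $21,018.
Year 9 (final): $21,018 − $13,800 = $7,218. Book value $13,800.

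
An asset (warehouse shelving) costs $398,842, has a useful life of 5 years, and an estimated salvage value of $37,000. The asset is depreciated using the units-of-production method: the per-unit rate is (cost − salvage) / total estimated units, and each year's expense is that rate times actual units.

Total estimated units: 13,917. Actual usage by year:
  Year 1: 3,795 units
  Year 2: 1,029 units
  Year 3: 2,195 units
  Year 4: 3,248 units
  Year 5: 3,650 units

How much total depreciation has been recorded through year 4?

$266,942

Depreciable base = $398,842 − $37,000 = $361,842.
Rate = $361,842 / 13,917 units = $26 per unit.
Year 1: 3,795 × $26 = $98,670. Book value $300,172.
Year 2: 1,029 × $26 = $26,754. Book value $273,418.
Year 3: 2,195 × $26 = $57,070. Book value $216,348.
Year 4: 3,248 × $26 = $84,448. Book value $131,900.
Accumulated through year 4 = $398,842 − $131,900 = $266,942.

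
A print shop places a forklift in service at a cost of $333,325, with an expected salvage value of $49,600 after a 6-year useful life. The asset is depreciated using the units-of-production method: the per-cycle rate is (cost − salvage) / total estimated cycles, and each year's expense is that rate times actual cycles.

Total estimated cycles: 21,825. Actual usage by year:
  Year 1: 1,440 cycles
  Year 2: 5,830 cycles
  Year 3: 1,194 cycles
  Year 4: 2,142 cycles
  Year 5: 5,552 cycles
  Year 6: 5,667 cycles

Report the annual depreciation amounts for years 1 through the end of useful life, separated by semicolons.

Depreciable base = $333,325 − $49,600 = $283,725.
Rate = $283,725 / 21,825 cycles = $13 per cycle.
Year 1: 1,440 × $13 = $18,720. Book value $314,605.
Year 2: 5,830 × $13 = $75,790. Book value $238,815.
Year 3: 1,194 × $13 = $15,522. Book value $223,293.
Year 4: 2,142 × $13 = $27,846. Book value $195,447.
Year 5: 5,552 × $13 = $72,176. Book value $123,271.
Year 6: 5,667 × $13 = $73,671. Book value $49,600.

$18,720; $75,790; $15,522; $27,846; $72,176; $73,671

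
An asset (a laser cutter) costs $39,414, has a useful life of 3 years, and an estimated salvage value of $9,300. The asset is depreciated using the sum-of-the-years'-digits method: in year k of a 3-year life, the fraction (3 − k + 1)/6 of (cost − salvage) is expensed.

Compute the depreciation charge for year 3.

$5,019

Depreciable base = $39,414 − $9,300 = $30,114.
Sum of the years' digits = 3+2+1 = 6.
Year 1: $30,114 × 3/6 = $15,057. Book value $24,357.
Year 2: $30,114 × 2/6 = $10,038. Book value $14,319.
Year 3: $30,114 × 1/6 = $5,019. Book value $9,300.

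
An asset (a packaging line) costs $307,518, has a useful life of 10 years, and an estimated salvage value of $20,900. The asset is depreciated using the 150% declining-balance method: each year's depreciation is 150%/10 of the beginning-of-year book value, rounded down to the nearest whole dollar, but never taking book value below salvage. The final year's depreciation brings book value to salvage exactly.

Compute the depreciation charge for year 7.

$17,397

Depreciable base = $307,518 − $20,900 = $286,618.
Year 1: ⌊$307,518 × 150%/10⌋ = $46,127. Book value $261,391.
Year 2: ⌊$261,391 × 150%/10⌋ = $39,208. Book value $222,183.
Year 3: ⌊$222,183 × 150%/10⌋ = $33,327. Book value $188,856.
Year 4: ⌊$188,856 × 150%/10⌋ = $28,328. Book value $160,528.
Year 5: ⌊$160,528 × 150%/10⌋ = $24,079. Book value $136,449.
Year 6: ⌊$136,449 × 150%/10⌋ = $20,467. Book value $115,982.
Year 7: ⌊$115,982 × 150%/10⌋ = $17,397. Book value $98,585.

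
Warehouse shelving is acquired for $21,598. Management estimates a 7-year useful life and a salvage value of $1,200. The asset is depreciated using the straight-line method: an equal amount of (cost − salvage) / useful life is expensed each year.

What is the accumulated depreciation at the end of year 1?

Depreciable base = $21,598 − $1,200 = $20,398.
Annual expense = $20,398 / 7 = $2,914.
End of year 1: book value $18,684.
Accumulated through year 1 = $21,598 − $18,684 = $2,914.

$2,914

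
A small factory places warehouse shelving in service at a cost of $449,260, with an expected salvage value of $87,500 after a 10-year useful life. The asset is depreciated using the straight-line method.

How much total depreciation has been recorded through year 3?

Depreciable base = $449,260 − $87,500 = $361,760.
Annual expense = $361,760 / 10 = $36,176.
End of year 1: book value $413,084.
End of year 2: book value $376,908.
End of year 3: book value $340,732.
Accumulated through year 3 = $449,260 − $340,732 = $108,528.

$108,528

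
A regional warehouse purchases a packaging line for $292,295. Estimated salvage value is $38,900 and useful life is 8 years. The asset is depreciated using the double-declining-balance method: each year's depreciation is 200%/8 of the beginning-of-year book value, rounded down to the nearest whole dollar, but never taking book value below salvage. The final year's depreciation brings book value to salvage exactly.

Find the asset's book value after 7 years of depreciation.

$39,018

Depreciable base = $292,295 − $38,900 = $253,395.
Year 1: ⌊$292,295 × 200%/8⌋ = $73,073. Book value $219,222.
Year 2: ⌊$219,222 × 200%/8⌋ = $54,805. Book value $164,417.
Year 3: ⌊$164,417 × 200%/8⌋ = $41,104. Book value $123,313.
Year 4: ⌊$123,313 × 200%/8⌋ = $30,828. Book value $92,485.
Year 5: ⌊$92,485 × 200%/8⌋ = $23,121. Book value $69,364.
Year 6: ⌊$69,364 × 200%/8⌋ = $17,341. Book value $52,023.
Year 7: ⌊$52,023 × 200%/8⌋ = $13,005. Book value $39,018.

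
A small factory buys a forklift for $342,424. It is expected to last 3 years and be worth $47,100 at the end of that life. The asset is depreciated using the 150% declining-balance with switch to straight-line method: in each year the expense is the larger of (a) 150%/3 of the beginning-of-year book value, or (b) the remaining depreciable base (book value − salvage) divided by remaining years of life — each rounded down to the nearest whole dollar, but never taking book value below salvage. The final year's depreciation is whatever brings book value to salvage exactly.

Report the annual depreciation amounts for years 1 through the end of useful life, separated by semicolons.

$171,212; $85,606; $38,506

Depreciable base = $342,424 − $47,100 = $295,324.
Year 1: DB = ⌊$342,424 × 150%/3⌋ = $171,212; SL = ⌊$295,324/3⌋ = $98,441 → take DB $171,212. Book value $171,212.
Year 2: DB = ⌊$171,212 × 150%/3⌋ = $85,606; SL = ⌊$124,112/2⌋ = $62,056 → take DB $85,606. Book value $85,606.
Year 3 (final): $85,606 − $47,100 = $38,506. Book value $47,100.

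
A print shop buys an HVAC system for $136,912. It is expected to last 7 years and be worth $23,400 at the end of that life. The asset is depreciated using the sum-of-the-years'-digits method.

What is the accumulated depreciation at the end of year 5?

$101,350

Depreciable base = $136,912 − $23,400 = $113,512.
Sum of the years' digits = 7+6+5+4+3+2+1 = 28.
Year 1: $113,512 × 7/28 = $28,378. Book value $108,534.
Year 2: $113,512 × 6/28 = $24,324. Book value $84,210.
Year 3: $113,512 × 5/28 = $20,270. Book value $63,940.
Year 4: $113,512 × 4/28 = $16,216. Book value $47,724.
Year 5: $113,512 × 3/28 = $12,162. Book value $35,562.
Accumulated through year 5 = $136,912 − $35,562 = $101,350.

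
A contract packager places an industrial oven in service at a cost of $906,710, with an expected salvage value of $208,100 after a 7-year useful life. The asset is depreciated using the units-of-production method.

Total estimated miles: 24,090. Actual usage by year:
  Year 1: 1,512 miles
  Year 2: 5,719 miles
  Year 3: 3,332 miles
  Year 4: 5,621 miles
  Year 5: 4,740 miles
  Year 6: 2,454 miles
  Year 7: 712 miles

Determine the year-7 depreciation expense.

Depreciable base = $906,710 − $208,100 = $698,610.
Rate = $698,610 / 24,090 miles = $29 per mile.
Year 1: 1,512 × $29 = $43,848. Book value $862,862.
Year 2: 5,719 × $29 = $165,851. Book value $697,011.
Year 3: 3,332 × $29 = $96,628. Book value $600,383.
Year 4: 5,621 × $29 = $163,009. Book value $437,374.
Year 5: 4,740 × $29 = $137,460. Book value $299,914.
Year 6: 2,454 × $29 = $71,166. Book value $228,748.
Year 7: 712 × $29 = $20,648. Book value $208,100.

$20,648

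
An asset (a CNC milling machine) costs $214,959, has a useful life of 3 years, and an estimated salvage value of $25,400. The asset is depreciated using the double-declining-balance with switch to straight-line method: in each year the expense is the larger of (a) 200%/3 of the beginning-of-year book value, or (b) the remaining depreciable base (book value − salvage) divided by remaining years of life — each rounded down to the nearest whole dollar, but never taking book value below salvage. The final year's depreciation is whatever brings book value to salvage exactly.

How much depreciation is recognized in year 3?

Depreciable base = $214,959 − $25,400 = $189,559.
Year 1: DB = ⌊$214,959 × 200%/3⌋ = $143,306; SL = ⌊$189,559/3⌋ = $63,186 → take DB $143,306. Book value $71,653.
Year 2: DB = ⌊$71,653 × 200%/3⌋ = $47,768; SL = ⌊$46,253/2⌋ = $23,126 → take DB $47,768, capped at $46,253. Book value $25,400.
Year 3 (final): $25,400 − $25,400 = $0. Book value $25,400.

$0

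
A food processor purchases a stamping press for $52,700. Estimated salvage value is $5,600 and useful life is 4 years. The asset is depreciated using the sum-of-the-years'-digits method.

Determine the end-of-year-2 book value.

Depreciable base = $52,700 − $5,600 = $47,100.
Sum of the years' digits = 4+3+2+1 = 10.
Year 1: $47,100 × 4/10 = $18,840. Book value $33,860.
Year 2: $47,100 × 3/10 = $14,130. Book value $19,730.

$19,730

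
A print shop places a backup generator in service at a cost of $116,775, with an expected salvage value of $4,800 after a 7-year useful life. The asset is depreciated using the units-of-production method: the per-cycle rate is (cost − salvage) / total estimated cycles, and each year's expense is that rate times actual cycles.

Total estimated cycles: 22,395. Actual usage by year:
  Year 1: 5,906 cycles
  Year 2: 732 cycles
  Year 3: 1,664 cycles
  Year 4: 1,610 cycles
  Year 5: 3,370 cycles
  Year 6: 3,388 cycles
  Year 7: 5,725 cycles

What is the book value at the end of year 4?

Depreciable base = $116,775 − $4,800 = $111,975.
Rate = $111,975 / 22,395 cycles = $5 per cycle.
Year 1: 5,906 × $5 = $29,530. Book value $87,245.
Year 2: 732 × $5 = $3,660. Book value $83,585.
Year 3: 1,664 × $5 = $8,320. Book value $75,265.
Year 4: 1,610 × $5 = $8,050. Book value $67,215.

$67,215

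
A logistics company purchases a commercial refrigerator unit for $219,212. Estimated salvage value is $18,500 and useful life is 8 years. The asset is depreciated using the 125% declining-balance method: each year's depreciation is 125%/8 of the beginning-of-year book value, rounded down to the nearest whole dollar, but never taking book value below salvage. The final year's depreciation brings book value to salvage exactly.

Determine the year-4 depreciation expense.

$20,574

Depreciable base = $219,212 − $18,500 = $200,712.
Year 1: ⌊$219,212 × 125%/8⌋ = $34,251. Book value $184,961.
Year 2: ⌊$184,961 × 125%/8⌋ = $28,900. Book value $156,061.
Year 3: ⌊$156,061 × 125%/8⌋ = $24,384. Book value $131,677.
Year 4: ⌊$131,677 × 125%/8⌋ = $20,574. Book value $111,103.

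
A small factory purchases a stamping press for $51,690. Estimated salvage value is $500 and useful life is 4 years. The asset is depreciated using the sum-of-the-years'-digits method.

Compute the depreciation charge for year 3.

$10,238

Depreciable base = $51,690 − $500 = $51,190.
Sum of the years' digits = 4+3+2+1 = 10.
Year 1: $51,190 × 4/10 = $20,476. Book value $31,214.
Year 2: $51,190 × 3/10 = $15,357. Book value $15,857.
Year 3: $51,190 × 2/10 = $10,238. Book value $5,619.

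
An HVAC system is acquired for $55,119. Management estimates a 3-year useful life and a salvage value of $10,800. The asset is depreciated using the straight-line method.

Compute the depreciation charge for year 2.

$14,773

Depreciable base = $55,119 − $10,800 = $44,319.
Annual expense = $44,319 / 3 = $14,773.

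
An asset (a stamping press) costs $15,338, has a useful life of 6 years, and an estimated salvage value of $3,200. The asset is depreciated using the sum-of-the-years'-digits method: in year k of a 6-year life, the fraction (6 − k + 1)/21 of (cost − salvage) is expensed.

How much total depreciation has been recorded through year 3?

Depreciable base = $15,338 − $3,200 = $12,138.
Sum of the years' digits = 6+5+4+3+2+1 = 21.
Year 1: $12,138 × 6/21 = $3,468. Book value $11,870.
Year 2: $12,138 × 5/21 = $2,890. Book value $8,980.
Year 3: $12,138 × 4/21 = $2,312. Book value $6,668.
Accumulated through year 3 = $15,338 − $6,668 = $8,670.

$8,670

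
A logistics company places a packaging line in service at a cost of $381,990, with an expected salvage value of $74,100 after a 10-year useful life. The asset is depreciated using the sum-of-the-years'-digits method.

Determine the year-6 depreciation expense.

Depreciable base = $381,990 − $74,100 = $307,890.
Sum of the years' digits = 10+9+8+7+6+5+4+3+2+1 = 55.
Year 1: $307,890 × 10/55 = $55,980. Book value $326,010.
Year 2: $307,890 × 9/55 = $50,382. Book value $275,628.
Year 3: $307,890 × 8/55 = $44,784. Book value $230,844.
Year 4: $307,890 × 7/55 = $39,186. Book value $191,658.
Year 5: $307,890 × 6/55 = $33,588. Book value $158,070.
Year 6: $307,890 × 5/55 = $27,990. Book value $130,080.

$27,990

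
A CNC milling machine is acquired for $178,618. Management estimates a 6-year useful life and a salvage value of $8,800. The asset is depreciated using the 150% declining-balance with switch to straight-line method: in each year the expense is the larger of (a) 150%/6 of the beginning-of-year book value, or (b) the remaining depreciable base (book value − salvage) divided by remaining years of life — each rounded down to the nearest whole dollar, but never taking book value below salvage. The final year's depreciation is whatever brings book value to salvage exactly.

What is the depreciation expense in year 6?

$22,185

Depreciable base = $178,618 − $8,800 = $169,818.
Year 1: DB = ⌊$178,618 × 150%/6⌋ = $44,654; SL = ⌊$169,818/6⌋ = $28,303 → take DB $44,654. Book value $133,964.
Year 2: DB = ⌊$133,964 × 150%/6⌋ = $33,491; SL = ⌊$125,164/5⌋ = $25,032 → take DB $33,491. Book value $100,473.
Year 3: DB = ⌊$100,473 × 150%/6⌋ = $25,118; SL = ⌊$91,673/4⌋ = $22,918 → take DB $25,118. Book value $75,355.
Year 4: DB = ⌊$75,355 × 150%/6⌋ = $18,838; SL = ⌊$66,555/3⌋ = $22,185 → take SL $22,185. Book value $53,170.
Year 5: DB = ⌊$53,170 × 150%/6⌋ = $13,292; SL = ⌊$44,370/2⌋ = $22,185 → take SL $22,185. Book value $30,985.
Year 6 (final): $30,985 − $8,800 = $22,185. Book value $8,800.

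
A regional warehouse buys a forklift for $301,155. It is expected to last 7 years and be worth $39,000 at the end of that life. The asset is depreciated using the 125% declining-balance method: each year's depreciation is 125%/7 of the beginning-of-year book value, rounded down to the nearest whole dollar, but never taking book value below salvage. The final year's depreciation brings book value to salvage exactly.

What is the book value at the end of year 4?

$137,112

Depreciable base = $301,155 − $39,000 = $262,155.
Year 1: ⌊$301,155 × 125%/7⌋ = $53,777. Book value $247,378.
Year 2: ⌊$247,378 × 125%/7⌋ = $44,174. Book value $203,204.
Year 3: ⌊$203,204 × 125%/7⌋ = $36,286. Book value $166,918.
Year 4: ⌊$166,918 × 125%/7⌋ = $29,806. Book value $137,112.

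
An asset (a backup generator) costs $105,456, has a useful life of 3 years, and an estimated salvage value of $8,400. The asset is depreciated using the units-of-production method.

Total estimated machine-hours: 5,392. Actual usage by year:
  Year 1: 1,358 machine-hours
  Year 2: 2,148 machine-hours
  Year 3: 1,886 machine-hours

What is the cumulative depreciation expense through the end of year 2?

$63,108

Depreciable base = $105,456 − $8,400 = $97,056.
Rate = $97,056 / 5,392 machine-hours = $18 per machine-hour.
Year 1: 1,358 × $18 = $24,444. Book value $81,012.
Year 2: 2,148 × $18 = $38,664. Book value $42,348.
Accumulated through year 2 = $105,456 − $42,348 = $63,108.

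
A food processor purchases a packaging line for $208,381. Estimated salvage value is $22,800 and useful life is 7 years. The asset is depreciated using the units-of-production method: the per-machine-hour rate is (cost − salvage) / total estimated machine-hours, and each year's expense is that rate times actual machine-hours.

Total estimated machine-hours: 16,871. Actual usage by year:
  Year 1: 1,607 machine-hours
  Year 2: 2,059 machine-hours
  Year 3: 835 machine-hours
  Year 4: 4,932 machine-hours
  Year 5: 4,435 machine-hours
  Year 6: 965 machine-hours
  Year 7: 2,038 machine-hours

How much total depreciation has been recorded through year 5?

$152,548

Depreciable base = $208,381 − $22,800 = $185,581.
Rate = $185,581 / 16,871 machine-hours = $11 per machine-hour.
Year 1: 1,607 × $11 = $17,677. Book value $190,704.
Year 2: 2,059 × $11 = $22,649. Book value $168,055.
Year 3: 835 × $11 = $9,185. Book value $158,870.
Year 4: 4,932 × $11 = $54,252. Book value $104,618.
Year 5: 4,435 × $11 = $48,785. Book value $55,833.
Accumulated through year 5 = $208,381 − $55,833 = $152,548.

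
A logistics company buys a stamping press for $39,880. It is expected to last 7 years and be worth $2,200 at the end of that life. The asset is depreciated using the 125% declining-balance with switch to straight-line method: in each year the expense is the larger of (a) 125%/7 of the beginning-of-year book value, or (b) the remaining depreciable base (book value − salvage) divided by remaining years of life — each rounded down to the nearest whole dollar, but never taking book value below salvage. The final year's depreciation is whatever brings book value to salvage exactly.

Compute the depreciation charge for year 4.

Depreciable base = $39,880 − $2,200 = $37,680.
Year 1: DB = ⌊$39,880 × 125%/7⌋ = $7,121; SL = ⌊$37,680/7⌋ = $5,382 → take DB $7,121. Book value $32,759.
Year 2: DB = ⌊$32,759 × 125%/7⌋ = $5,849; SL = ⌊$30,559/6⌋ = $5,093 → take DB $5,849. Book value $26,910.
Year 3: DB = ⌊$26,910 × 125%/7⌋ = $4,805; SL = ⌊$24,710/5⌋ = $4,942 → take SL $4,942. Book value $21,968.
Year 4: DB = ⌊$21,968 × 125%/7⌋ = $3,922; SL = ⌊$19,768/4⌋ = $4,942 → take SL $4,942. Book value $17,026.

$4,942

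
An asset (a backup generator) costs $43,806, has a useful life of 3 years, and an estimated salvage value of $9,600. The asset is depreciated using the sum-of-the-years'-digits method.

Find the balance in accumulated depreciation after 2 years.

Depreciable base = $43,806 − $9,600 = $34,206.
Sum of the years' digits = 3+2+1 = 6.
Year 1: $34,206 × 3/6 = $17,103. Book value $26,703.
Year 2: $34,206 × 2/6 = $11,402. Book value $15,301.
Accumulated through year 2 = $43,806 − $15,301 = $28,505.

$28,505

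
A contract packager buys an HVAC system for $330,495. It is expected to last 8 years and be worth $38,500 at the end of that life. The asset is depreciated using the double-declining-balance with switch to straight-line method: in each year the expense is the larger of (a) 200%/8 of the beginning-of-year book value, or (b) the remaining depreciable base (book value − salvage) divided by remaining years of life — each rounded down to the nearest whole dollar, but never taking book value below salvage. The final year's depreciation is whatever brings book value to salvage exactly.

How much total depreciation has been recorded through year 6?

$271,673

Depreciable base = $330,495 − $38,500 = $291,995.
Year 1: DB = ⌊$330,495 × 200%/8⌋ = $82,623; SL = ⌊$291,995/8⌋ = $36,499 → take DB $82,623. Book value $247,872.
Year 2: DB = ⌊$247,872 × 200%/8⌋ = $61,968; SL = ⌊$209,372/7⌋ = $29,910 → take DB $61,968. Book value $185,904.
Year 3: DB = ⌊$185,904 × 200%/8⌋ = $46,476; SL = ⌊$147,404/6⌋ = $24,567 → take DB $46,476. Book value $139,428.
Year 4: DB = ⌊$139,428 × 200%/8⌋ = $34,857; SL = ⌊$100,928/5⌋ = $20,185 → take DB $34,857. Book value $104,571.
Year 5: DB = ⌊$104,571 × 200%/8⌋ = $26,142; SL = ⌊$66,071/4⌋ = $16,517 → take DB $26,142. Book value $78,429.
Year 6: DB = ⌊$78,429 × 200%/8⌋ = $19,607; SL = ⌊$39,929/3⌋ = $13,309 → take DB $19,607. Book value $58,822.
Accumulated through year 6 = $330,495 − $58,822 = $271,673.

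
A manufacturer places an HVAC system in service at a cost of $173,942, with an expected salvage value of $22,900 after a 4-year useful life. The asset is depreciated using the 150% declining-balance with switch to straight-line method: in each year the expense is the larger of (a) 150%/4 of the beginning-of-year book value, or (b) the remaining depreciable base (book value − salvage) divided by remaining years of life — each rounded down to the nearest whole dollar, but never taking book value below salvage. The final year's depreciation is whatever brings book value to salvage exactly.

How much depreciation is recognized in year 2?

$40,767

Depreciable base = $173,942 − $22,900 = $151,042.
Year 1: DB = ⌊$173,942 × 150%/4⌋ = $65,228; SL = ⌊$151,042/4⌋ = $37,760 → take DB $65,228. Book value $108,714.
Year 2: DB = ⌊$108,714 × 150%/4⌋ = $40,767; SL = ⌊$85,814/3⌋ = $28,604 → take DB $40,767. Book value $67,947.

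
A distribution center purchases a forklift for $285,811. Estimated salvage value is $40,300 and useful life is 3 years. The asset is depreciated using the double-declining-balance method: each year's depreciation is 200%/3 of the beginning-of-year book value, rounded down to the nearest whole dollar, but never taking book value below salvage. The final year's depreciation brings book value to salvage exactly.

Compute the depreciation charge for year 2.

Depreciable base = $285,811 − $40,300 = $245,511.
Year 1: ⌊$285,811 × 200%/3⌋ = $190,540. Book value $95,271.
Year 2: ⌊$95,271 × 200%/3⌋ = $63,514, capped at $54,971. Book value $40,300.

$54,971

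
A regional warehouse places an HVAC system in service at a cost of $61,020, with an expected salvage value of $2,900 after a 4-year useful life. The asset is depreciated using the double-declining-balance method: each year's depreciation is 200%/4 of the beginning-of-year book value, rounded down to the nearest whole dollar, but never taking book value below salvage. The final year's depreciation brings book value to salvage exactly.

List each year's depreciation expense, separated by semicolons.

Depreciable base = $61,020 − $2,900 = $58,120.
Year 1: ⌊$61,020 × 200%/4⌋ = $30,510. Book value $30,510.
Year 2: ⌊$30,510 × 200%/4⌋ = $15,255. Book value $15,255.
Year 3: ⌊$15,255 × 200%/4⌋ = $7,627. Book value $7,628.
Year 4 (final): $7,628 − $2,900 = $4,728. Book value $2,900.

$30,510; $15,255; $7,627; $4,728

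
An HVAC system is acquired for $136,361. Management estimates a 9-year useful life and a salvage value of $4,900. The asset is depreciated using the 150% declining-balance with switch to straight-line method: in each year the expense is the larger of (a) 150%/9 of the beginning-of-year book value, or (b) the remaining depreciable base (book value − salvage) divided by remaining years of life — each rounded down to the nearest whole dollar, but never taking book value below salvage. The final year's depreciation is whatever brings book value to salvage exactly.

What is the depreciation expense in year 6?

$12,172

Depreciable base = $136,361 − $4,900 = $131,461.
Year 1: DB = ⌊$136,361 × 150%/9⌋ = $22,726; SL = ⌊$131,461/9⌋ = $14,606 → take DB $22,726. Book value $113,635.
Year 2: DB = ⌊$113,635 × 150%/9⌋ = $18,939; SL = ⌊$108,735/8⌋ = $13,591 → take DB $18,939. Book value $94,696.
Year 3: DB = ⌊$94,696 × 150%/9⌋ = $15,782; SL = ⌊$89,796/7⌋ = $12,828 → take DB $15,782. Book value $78,914.
Year 4: DB = ⌊$78,914 × 150%/9⌋ = $13,152; SL = ⌊$74,014/6⌋ = $12,335 → take DB $13,152. Book value $65,762.
Year 5: DB = ⌊$65,762 × 150%/9⌋ = $10,960; SL = ⌊$60,862/5⌋ = $12,172 → take SL $12,172. Book value $53,590.
Year 6: DB = ⌊$53,590 × 150%/9⌋ = $8,931; SL = ⌊$48,690/4⌋ = $12,172 → take SL $12,172. Book value $41,418.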